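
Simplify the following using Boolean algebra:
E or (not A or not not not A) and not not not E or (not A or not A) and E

E or not A

E or (not A or not not not A) and not not not E or (not A or not A) and E
= E or (not A or not not not A) and not E or (not A or not A) and E
= E or (not A or not A) and not E or (not A or not A) and E
= E or not A or not A
= E or not A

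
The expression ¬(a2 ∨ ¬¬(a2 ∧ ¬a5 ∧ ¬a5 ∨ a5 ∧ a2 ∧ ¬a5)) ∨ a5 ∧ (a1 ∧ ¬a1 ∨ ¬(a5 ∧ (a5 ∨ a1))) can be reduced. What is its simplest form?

¬a2

¬(a2 ∨ ¬¬(a2 ∧ ¬a5 ∧ ¬a5 ∨ a5 ∧ a2 ∧ ¬a5)) ∨ a5 ∧ (a1 ∧ ¬a1 ∨ ¬(a5 ∧ (a5 ∨ a1)))
= ¬(a2 ∨ ¬¬(a2 ∧ ¬a5 ∧ ¬a5 ∨ a5 ∧ a2 ∧ ¬a5)) ∨ a5 ∧ ¬(a5 ∧ (a5 ∨ a1))
= ¬(a2 ∨ ¬¬(a2 ∧ ¬a5 ∧ ¬a5 ∨ a5 ∧ a2 ∧ ¬a5)) ∨ a5 ∧ ¬a5
= ¬(a2 ∨ ¬¬(a2 ∧ ¬a5 ∧ ¬a5 ∨ a5 ∧ a2 ∧ ¬a5))
= ¬(a2 ∨ ¬¬(a2 ∧ ¬a5))
= ¬(a2 ∨ a2 ∧ ¬a5)
= ¬a2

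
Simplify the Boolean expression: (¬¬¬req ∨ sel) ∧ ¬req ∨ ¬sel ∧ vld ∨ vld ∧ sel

(¬¬¬req ∨ sel) ∧ ¬req ∨ ¬sel ∧ vld ∨ vld ∧ sel
= (¬¬¬req ∨ sel) ∧ ¬req ∨ vld   [distribution]
= (¬req ∨ sel) ∧ ¬req ∨ vld   [double negation]
= ¬req ∨ vld   [absorption]

¬req ∨ vld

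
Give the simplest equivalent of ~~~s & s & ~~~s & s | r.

r

~~~s & s & ~~~s & s | r
= ~~~s & s | r   [idempotence]
= ~s & s | r   [double negation]
= r   [complement / identity]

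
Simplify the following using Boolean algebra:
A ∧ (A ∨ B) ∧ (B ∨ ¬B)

A ∧ (A ∨ B) ∧ (B ∨ ¬B)
= A ∧ (B ∨ ¬B)
= A

A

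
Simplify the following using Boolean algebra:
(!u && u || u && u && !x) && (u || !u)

u && !x

(!u && u || u && u && !x) && (u || !u)
= u && u && !x && (u || !u)   — complement / identity
= u && u && !x   — complement / identity
= u && !x   — idempotence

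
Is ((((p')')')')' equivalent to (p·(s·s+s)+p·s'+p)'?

E1: ((((p')')')')'
    = ((p')')'   [double negation]
    = p'   [double negation]
E2: (p·(s·s+s)+p·s'+p)'
    = (p·(s+s)+p·s'+p)'   [idempotence]
    = (p·s+p·s'+p)'   [idempotence]
    = (p+p)'   [distribution]
    = p'   [idempotence]
Both reduce to p', so they are equivalent.

Yes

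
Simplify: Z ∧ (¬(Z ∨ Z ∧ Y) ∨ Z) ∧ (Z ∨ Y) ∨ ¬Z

True

Z ∧ (¬(Z ∨ Z ∧ Y) ∨ Z) ∧ (Z ∨ Y) ∨ ¬Z
= Z ∧ (¬Z ∨ Z) ∧ (Z ∨ Y) ∨ ¬Z
= Z ∧ (Z ∨ Y) ∨ ¬Z
= Z ∨ ¬Z
= True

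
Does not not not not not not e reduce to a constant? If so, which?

not not not not not not e
= not not not not e   (double negation)
= not not e   (double negation)
= e   (double negation)
This depends on e, so it is not a constant.

no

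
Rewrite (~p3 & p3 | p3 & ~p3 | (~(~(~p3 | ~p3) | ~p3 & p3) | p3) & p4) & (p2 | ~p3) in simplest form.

(~p3 & p3 | p3 & ~p3 | (~(~(~p3 | ~p3) | ~p3 & p3) | p3) & p4) & (p2 | ~p3)
= (~p3 & p3 | p3 & ~p3 | (~(p3 & p3 | ~p3 & p3) | p3) & p4) & (p2 | ~p3)   [De Morgan]
= (p3 & ~p3 | (~(p3 & p3 | ~p3 & p3) | p3) & p4) & (p2 | ~p3)   [complement / identity]
= (p3 & ~p3 | (~p3 | p3) & p4) & (p2 | ~p3)   [distribution]
= (~p3 | p3) & p4 & (p2 | ~p3)   [complement / identity]
= p4 & (p2 | ~p3)   [complement / identity]

p4 & (p2 | ~p3)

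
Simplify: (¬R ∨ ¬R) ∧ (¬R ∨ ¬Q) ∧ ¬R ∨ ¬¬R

(¬R ∨ ¬R) ∧ (¬R ∨ ¬Q) ∧ ¬R ∨ ¬¬R
= (¬R ∨ ¬R) ∧ ¬R ∨ ¬¬R   [absorption]
= (¬R ∨ ¬R) ∧ ¬R ∨ R   [double negation]
= ¬R ∧ ¬R ∨ R   [idempotence]
= ¬R ∨ R   [idempotence]
= True   [complement]

True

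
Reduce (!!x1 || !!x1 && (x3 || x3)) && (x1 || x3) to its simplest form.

x1

(!!x1 || !!x1 && (x3 || x3)) && (x1 || x3)
= (!!x1 || !!x1 && x3) && (x1 || x3)
= !!x1 && (x1 || x3)
= x1 && (x1 || x3)
= x1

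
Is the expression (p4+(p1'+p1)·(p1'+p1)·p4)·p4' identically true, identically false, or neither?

identically false

(p4+(p1'+p1)·(p1'+p1)·p4)·p4'
= (p4+(p1'+p1)·p4)·p4'   — idempotence
= (p4+p4)·p4'   — complement / identity
= p4·p4'   — idempotence
= 0   — complement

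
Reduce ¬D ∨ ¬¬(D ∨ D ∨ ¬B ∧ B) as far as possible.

True

¬D ∨ ¬¬(D ∨ D ∨ ¬B ∧ B)
= ¬D ∨ ¬¬(D ∨ D)   [complement / identity]
= ¬D ∨ ¬¬D   [idempotence]
= ¬D ∨ D   [double negation]
= True   [complement]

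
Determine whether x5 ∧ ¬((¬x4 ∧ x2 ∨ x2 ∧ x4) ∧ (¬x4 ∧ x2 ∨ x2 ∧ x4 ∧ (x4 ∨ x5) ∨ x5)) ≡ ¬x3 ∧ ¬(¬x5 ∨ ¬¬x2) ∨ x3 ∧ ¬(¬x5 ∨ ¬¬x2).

E1: x5 ∧ ¬((¬x4 ∧ x2 ∨ x2 ∧ x4) ∧ (¬x4 ∧ x2 ∨ x2 ∧ x4 ∧ (x4 ∨ x5) ∨ x5))
    = x5 ∧ ¬((¬x4 ∧ x2 ∨ x2 ∧ x4) ∧ (¬x4 ∧ x2 ∨ x2 ∧ x4 ∨ x5))
    = x5 ∧ ¬(¬x4 ∧ x2 ∨ x2 ∧ x4)
    = x5 ∧ ¬x2
E2: ¬x3 ∧ ¬(¬x5 ∨ ¬¬x2) ∨ x3 ∧ ¬(¬x5 ∨ ¬¬x2)
    = ¬(¬x5 ∨ ¬¬x2)
    = x5 ∧ ¬x2
Both reduce to x5 ∧ ¬x2, so they are equivalent.

Yes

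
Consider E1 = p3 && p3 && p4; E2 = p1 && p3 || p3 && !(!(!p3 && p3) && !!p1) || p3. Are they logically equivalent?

No

E1: p3 && p3 && p4
    = p3 && p4   — idempotence
E2: p1 && p3 || p3 && !(!(!p3 && p3) && !!p1) || p3
    = p1 && p3 || p3 && (!p3 && p3 || !p1) || p3   — De Morgan
    = p1 && p3 || p3 && !p1 || p3   — complement / identity
    = p3 || p3   — distribution
    = p3   — idempotence
These differ: at p1=0, p3=1, p4=0, E1 = 0 but E2 = 1.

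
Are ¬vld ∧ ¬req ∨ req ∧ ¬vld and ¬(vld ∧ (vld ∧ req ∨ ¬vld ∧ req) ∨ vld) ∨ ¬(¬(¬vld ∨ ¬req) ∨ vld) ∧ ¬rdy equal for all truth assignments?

Yes

E1: ¬vld ∧ ¬req ∨ req ∧ ¬vld
    = ¬vld   (distribution)
E2: ¬(vld ∧ (vld ∧ req ∨ ¬vld ∧ req) ∨ vld) ∨ ¬(¬(¬vld ∨ ¬req) ∨ vld) ∧ ¬rdy
    = ¬(vld ∧ (vld ∧ req ∨ ¬vld ∧ req) ∨ vld) ∨ ¬(vld ∧ req ∨ vld) ∧ ¬rdy   (De Morgan)
    = ¬(vld ∧ req ∨ vld) ∨ ¬(vld ∧ req ∨ vld) ∧ ¬rdy   (distribution)
    = ¬(vld ∧ req ∨ vld)   (absorption)
    = ¬vld   (absorption)
Both reduce to ¬vld, so they are equivalent.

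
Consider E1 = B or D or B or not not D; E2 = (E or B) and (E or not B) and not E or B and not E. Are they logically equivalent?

E1: B or D or B or not not D
    = B or D or B or D   [double negation]
    = B or D   [idempotence]
E2: (E or B) and (E or not B) and not E or B and not E
    = (E or B and not B) and not E or B and not E   [distribution]
    = E and not E or B and not E   [complement / identity]
    = B and not E   [complement / identity]
These differ: at B=0, D=1, E=1, E1 = 1 but E2 = 0.

No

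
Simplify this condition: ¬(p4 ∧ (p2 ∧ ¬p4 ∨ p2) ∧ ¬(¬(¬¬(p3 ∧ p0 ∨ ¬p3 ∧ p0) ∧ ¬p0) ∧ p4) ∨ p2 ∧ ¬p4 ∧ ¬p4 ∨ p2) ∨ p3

¬(p4 ∧ (p2 ∧ ¬p4 ∨ p2) ∧ ¬(¬(¬¬(p3 ∧ p0 ∨ ¬p3 ∧ p0) ∧ ¬p0) ∧ p4) ∨ p2 ∧ ¬p4 ∧ ¬p4 ∨ p2) ∨ p3
= ¬(p4 ∧ (p2 ∧ ¬p4 ∨ p2) ∧ ¬((¬(p3 ∧ p0 ∨ ¬p3 ∧ p0) ∨ p0) ∧ p4) ∨ p2 ∧ ¬p4 ∧ ¬p4 ∨ p2) ∨ p3
= ¬(p4 ∧ (p2 ∧ ¬p4 ∨ p2) ∧ ¬((¬p0 ∨ p0) ∧ p4) ∨ p2 ∧ ¬p4 ∧ ¬p4 ∨ p2) ∨ p3
= ¬(p4 ∧ p2 ∧ ¬((¬p0 ∨ p0) ∧ p4) ∨ p2 ∧ ¬p4 ∧ ¬p4 ∨ p2) ∨ p3
= ¬(p4 ∧ p2 ∧ ¬p4 ∨ p2 ∧ ¬p4 ∧ ¬p4 ∨ p2) ∨ p3
= ¬(p2 ∧ ¬p4 ∨ p2) ∨ p3
= ¬p2 ∨ p3

¬p2 ∨ p3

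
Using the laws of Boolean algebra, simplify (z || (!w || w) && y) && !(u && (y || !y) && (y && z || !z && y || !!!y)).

(z || y) && !u

(z || (!w || w) && y) && !(u && (y || !y) && (y && z || !z && y || !!!y))
= (z || y) && !(u && (y || !y) && (y && z || !z && y || !!!y))   — complement / identity
= (z || y) && !(u && (y || !y) && (y || !!!y))   — distribution
= (z || y) && !(u && (y || !y) && (y || !y))   — double negation
= (z || y) && !(u && (y || !y))   — complement / identity
= (z || y) && !u   — complement / identity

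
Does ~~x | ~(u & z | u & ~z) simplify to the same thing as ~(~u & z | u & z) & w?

No

E1: ~~x | ~(u & z | u & ~z)
    = x | ~(u & z | u & ~z)   (double negation)
    = x | ~u   (distribution)
E2: ~(~u & z | u & z) & w
    = ~z & w   (distribution)
These differ: at u=0, w=0, x=1, z=1, E1 = 1 but E2 = 0.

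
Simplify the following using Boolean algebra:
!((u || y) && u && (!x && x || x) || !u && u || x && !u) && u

!((u || y) && u && (!x && x || x) || !u && u || x && !u) && u
= !((u || y) && u && x || !u && u || x && !u) && u
= !((u || y) && u && x || x && !u) && u
= !(u && x || x && !u) && u
= !x && u

!x && u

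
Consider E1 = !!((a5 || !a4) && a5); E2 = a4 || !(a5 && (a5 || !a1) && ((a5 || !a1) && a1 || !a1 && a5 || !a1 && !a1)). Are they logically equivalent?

E1: !!((a5 || !a4) && a5)
    = !!a5   (absorption)
    = a5   (double negation)
E2: a4 || !(a5 && (a5 || !a1) && ((a5 || !a1) && a1 || !a1 && a5 || !a1 && !a1))
    = a4 || !(a5 && (a5 || !a1) && ((a5 || !a1) && a1 || !a1 && (a5 || !a1)))   (distribution)
    = a4 || !(a5 && (a5 || !a1) && (a5 || !a1))   (distribution)
    = a4 || !(a5 && (a5 || !a1))   (idempotence)
    = a4 || !a5   (absorption)
These differ: at a1=0, a4=1, a5=0, E1 = 0 but E2 = 1.

No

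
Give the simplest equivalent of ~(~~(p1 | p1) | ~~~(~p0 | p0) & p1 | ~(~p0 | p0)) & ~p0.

~p1 & ~p0

~(~~(p1 | p1) | ~~~(~p0 | p0) & p1 | ~(~p0 | p0)) & ~p0
= ~(~~(p1 | p1) | ~(~p0 | p0) & p1 | ~(~p0 | p0)) & ~p0   (double negation)
= ~(~~p1 | ~(~p0 | p0) & p1 | ~(~p0 | p0)) & ~p0   (idempotence)
= ~(~~p1 | ~(~p0 | p0)) & ~p0   (absorption)
= ~p1 & (~p0 | p0) & ~p0   (De Morgan)
= ~p1 & ~p0   (complement / identity)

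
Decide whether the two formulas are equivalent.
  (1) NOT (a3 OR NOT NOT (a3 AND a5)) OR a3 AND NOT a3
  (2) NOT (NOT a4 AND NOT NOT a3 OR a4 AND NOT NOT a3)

Yes

E1: NOT (a3 OR NOT NOT (a3 AND a5)) OR a3 AND NOT a3
    = NOT (a3 OR NOT NOT (a3 AND a5))
    = NOT (a3 OR a3 AND a5)
    = NOT a3
E2: NOT (NOT a4 AND NOT NOT a3 OR a4 AND NOT NOT a3)
    = NOT NOT NOT a3
    = NOT a3
Both reduce to NOT a3, so they are equivalent.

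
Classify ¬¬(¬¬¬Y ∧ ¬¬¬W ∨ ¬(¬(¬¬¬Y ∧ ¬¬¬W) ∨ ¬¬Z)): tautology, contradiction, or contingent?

¬¬(¬¬¬Y ∧ ¬¬¬W ∨ ¬(¬(¬¬¬Y ∧ ¬¬¬W) ∨ ¬¬Z))
= ¬¬(¬¬¬Y ∧ ¬¬¬W ∨ ¬¬¬Y ∧ ¬¬¬W ∧ ¬Z)   [De Morgan]
= ¬¬(¬¬¬Y ∧ ¬¬¬W)   [absorption]
= ¬(¬¬Y ∨ ¬¬W)   [De Morgan]
= ¬Y ∧ ¬W   [De Morgan]
This depends on W, Y, so it is not a constant.

contingent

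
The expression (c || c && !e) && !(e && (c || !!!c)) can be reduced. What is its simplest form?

(c || c && !e) && !(e && (c || !!!c))
= c && !(e && (c || !!!c))   [absorption]
= c && !(e && (c || !c))   [double negation]
= c && !e   [complement / identity]

c && !e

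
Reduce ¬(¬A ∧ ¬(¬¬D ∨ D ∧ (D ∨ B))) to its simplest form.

¬(¬A ∧ ¬(¬¬D ∨ D ∧ (D ∨ B)))
= ¬(¬A ∧ ¬(¬¬D ∨ D))   (absorption)
= A ∨ ¬¬D ∨ D   (De Morgan)
= A ∨ D ∨ D   (double negation)
= A ∨ D   (idempotence)

A ∨ D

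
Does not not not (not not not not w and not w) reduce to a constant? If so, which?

not not not (not not not not w and not w)
= not (not not not not w and not w)   — double negation
= not (not not w and not w)   — double negation
= not w or w   — De Morgan
= True   — complement

yes, True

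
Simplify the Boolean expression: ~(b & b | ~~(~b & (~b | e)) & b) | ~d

~(b & b | ~~(~b & (~b | e)) & b) | ~d
= ~(b & b | ~b & (~b | e) & b) | ~d   (double negation)
= ~(b & b | ~b & b) | ~d   (absorption)
= ~b | ~d   (distribution)

~b | ~d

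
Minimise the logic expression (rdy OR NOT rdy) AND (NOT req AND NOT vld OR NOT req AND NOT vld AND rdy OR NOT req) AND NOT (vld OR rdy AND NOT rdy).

NOT req AND NOT vld

(rdy OR NOT rdy) AND (NOT req AND NOT vld OR NOT req AND NOT vld AND rdy OR NOT req) AND NOT (vld OR rdy AND NOT rdy)
= (rdy OR NOT rdy) AND (NOT req AND NOT vld OR NOT req) AND NOT (vld OR rdy AND NOT rdy)   (absorption)
= (rdy OR NOT rdy) AND NOT req AND NOT (vld OR rdy AND NOT rdy)   (absorption)
= (rdy OR NOT rdy) AND NOT req AND NOT vld   (complement / identity)
= NOT req AND NOT vld   (complement / identity)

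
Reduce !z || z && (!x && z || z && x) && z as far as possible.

true

!z || z && (!x && z || z && x) && z
= !z || z && z && z
= !z || z && z
= !z || z
= true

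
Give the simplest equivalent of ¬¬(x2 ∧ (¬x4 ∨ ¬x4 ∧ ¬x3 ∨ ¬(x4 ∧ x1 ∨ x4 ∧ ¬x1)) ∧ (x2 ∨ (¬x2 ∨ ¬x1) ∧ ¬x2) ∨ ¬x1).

x2 ∧ ¬x4 ∨ ¬x1

¬¬(x2 ∧ (¬x4 ∨ ¬x4 ∧ ¬x3 ∨ ¬(x4 ∧ x1 ∨ x4 ∧ ¬x1)) ∧ (x2 ∨ (¬x2 ∨ ¬x1) ∧ ¬x2) ∨ ¬x1)
= ¬¬(x2 ∧ (¬x4 ∨ ¬x4 ∧ ¬x3 ∨ ¬(x4 ∧ x1 ∨ x4 ∧ ¬x1)) ∧ (x2 ∨ ¬x2) ∨ ¬x1)
= x2 ∧ (¬x4 ∨ ¬x4 ∧ ¬x3 ∨ ¬(x4 ∧ x1 ∨ x4 ∧ ¬x1)) ∧ (x2 ∨ ¬x2) ∨ ¬x1
= x2 ∧ (¬x4 ∨ ¬x4 ∧ ¬x3 ∨ ¬x4) ∧ (x2 ∨ ¬x2) ∨ ¬x1
= x2 ∧ (¬x4 ∨ ¬x4 ∧ ¬x3 ∨ ¬x4) ∨ ¬x1
= x2 ∧ (¬x4 ∨ ¬x4) ∨ ¬x1
= x2 ∧ ¬x4 ∨ ¬x1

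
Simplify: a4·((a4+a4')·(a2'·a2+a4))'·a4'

0

a4·((a4+a4')·(a2'·a2+a4))'·a4'
= a4·(a2'·a2+a4)'·a4'   — complement / identity
= a4·a4'·a4'   — complement / identity
= a4·a4'   — idempotence
= 0   — complement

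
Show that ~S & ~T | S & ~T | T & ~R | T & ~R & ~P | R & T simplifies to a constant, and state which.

1

~S & ~T | S & ~T | T & ~R | T & ~R & ~P | R & T
= ~S & ~T | S & ~T | T & ~R | R & T
= ~S & ~T | S & ~T | T
= ~T | T
= 1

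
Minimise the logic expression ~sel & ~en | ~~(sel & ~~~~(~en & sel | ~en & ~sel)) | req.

~sel & ~en | ~~(sel & ~~~~(~en & sel | ~en & ~sel)) | req
= ~sel & ~en | ~~(sel & ~~~~~en) | req   [distribution]
= ~sel & ~en | ~~(sel & ~~~en) | req   [double negation]
= ~sel & ~en | sel & ~~~en | req   [double negation]
= ~sel & ~en | sel & ~en | req   [double negation]
= ~en | req   [distribution]

~en | req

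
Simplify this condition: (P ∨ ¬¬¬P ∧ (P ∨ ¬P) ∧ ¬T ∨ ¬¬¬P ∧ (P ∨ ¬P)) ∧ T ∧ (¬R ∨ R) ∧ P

(P ∨ ¬¬¬P ∧ (P ∨ ¬P) ∧ ¬T ∨ ¬¬¬P ∧ (P ∨ ¬P)) ∧ T ∧ (¬R ∨ R) ∧ P
= (P ∨ ¬¬¬P ∧ (P ∨ ¬P)) ∧ T ∧ (¬R ∨ R) ∧ P   — absorption
= (P ∨ ¬¬¬P ∧ (P ∨ ¬P)) ∧ T ∧ P   — complement / identity
= (P ∨ ¬P ∧ (P ∨ ¬P)) ∧ T ∧ P   — double negation
= (P ∨ ¬P) ∧ T ∧ P   — complement / identity
= T ∧ P   — complement / identity

T ∧ P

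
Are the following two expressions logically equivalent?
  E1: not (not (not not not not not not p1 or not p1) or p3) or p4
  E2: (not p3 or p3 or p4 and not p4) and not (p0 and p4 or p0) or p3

No

E1: not (not (not not not not not not p1 or not p1) or p3) or p4
    = not (not (not not not not p1 or not p1) or p3) or p4
    = not (not (not not p1 or not p1) or p3) or p4
    = not (not p1 and p1 or p3) or p4
    = not p3 or p4
E2: (not p3 or p3 or p4 and not p4) and not (p0 and p4 or p0) or p3
    = (not p3 or p3 or p4 and not p4) and not p0 or p3
    = (not p3 or p3) and not p0 or p3
    = not p0 or p3
These differ: at p0=1, p1=0, p3=1, p4=0, E1 = 0 but E2 = 1.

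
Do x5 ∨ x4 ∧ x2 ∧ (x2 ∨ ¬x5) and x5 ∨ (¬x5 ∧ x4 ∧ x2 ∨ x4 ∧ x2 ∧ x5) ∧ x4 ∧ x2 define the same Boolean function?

Yes

E1: x5 ∨ x4 ∧ x2 ∧ (x2 ∨ ¬x5)
    = x5 ∨ x4 ∧ x2
E2: x5 ∨ (¬x5 ∧ x4 ∧ x2 ∨ x4 ∧ x2 ∧ x5) ∧ x4 ∧ x2
    = x5 ∨ x4 ∧ x2 ∧ x4 ∧ x2
    = x5 ∨ x4 ∧ x2
Both reduce to x5 ∨ x4 ∧ x2, so they are equivalent.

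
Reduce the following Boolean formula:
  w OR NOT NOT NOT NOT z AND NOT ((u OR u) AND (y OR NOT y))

w OR z AND NOT u

w OR NOT NOT NOT NOT z AND NOT ((u OR u) AND (y OR NOT y))
= w OR NOT NOT NOT NOT z AND NOT (u OR u)   (complement / identity)
= w OR NOT NOT NOT NOT z AND NOT u   (idempotence)
= w OR NOT NOT z AND NOT u   (double negation)
= w OR z AND NOT u   (double negation)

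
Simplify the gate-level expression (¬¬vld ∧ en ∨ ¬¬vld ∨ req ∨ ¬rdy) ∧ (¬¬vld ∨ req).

(¬¬vld ∧ en ∨ ¬¬vld ∨ req ∨ ¬rdy) ∧ (¬¬vld ∨ req)
= (¬¬vld ∨ req ∨ ¬rdy) ∧ (¬¬vld ∨ req)   — absorption
= ¬¬vld ∨ req   — absorption
= vld ∨ req   — double negation

vld ∨ req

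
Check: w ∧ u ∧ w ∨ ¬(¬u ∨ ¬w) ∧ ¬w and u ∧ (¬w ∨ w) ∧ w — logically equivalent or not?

Yes

E1: w ∧ u ∧ w ∨ ¬(¬u ∨ ¬w) ∧ ¬w
    = w ∧ u ∧ w ∨ u ∧ w ∧ ¬w   (De Morgan)
    = u ∧ w   (distribution)
E2: u ∧ (¬w ∨ w) ∧ w
    = u ∧ w   (complement / identity)
Both reduce to u ∧ w, so they are equivalent.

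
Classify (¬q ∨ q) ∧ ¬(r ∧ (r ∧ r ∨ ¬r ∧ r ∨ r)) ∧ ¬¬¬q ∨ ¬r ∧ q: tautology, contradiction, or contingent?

contingent

(¬q ∨ q) ∧ ¬(r ∧ (r ∧ r ∨ ¬r ∧ r ∨ r)) ∧ ¬¬¬q ∨ ¬r ∧ q
= (¬q ∨ q) ∧ ¬(r ∧ (r ∧ r ∨ ¬r ∧ r ∨ r)) ∧ ¬q ∨ ¬r ∧ q
= (¬q ∨ q) ∧ ¬(r ∧ (r ∨ r)) ∧ ¬q ∨ ¬r ∧ q
= (¬q ∨ q) ∧ ¬(r ∧ r) ∧ ¬q ∨ ¬r ∧ q
= (¬q ∨ q) ∧ ¬r ∧ ¬q ∨ ¬r ∧ q
= ¬r ∧ ¬q ∨ ¬r ∧ q
= ¬r
This depends on r, so it is not a constant.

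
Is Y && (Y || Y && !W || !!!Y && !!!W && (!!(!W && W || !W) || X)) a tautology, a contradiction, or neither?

Y && (Y || Y && !W || !!!Y && !!!W && (!!(!W && W || !W) || X))
= Y && (Y || Y && !W || !!!Y && !!!W && (!!!W || X))   [complement / identity]
= Y && (Y || Y && !W || !!!Y && !!!W)   [absorption]
= Y && (Y || Y && !W || !!!Y && !W)   [double negation]
= Y && (Y || Y && !W || !Y && !W)   [double negation]
= Y && (Y || !W)   [distribution]
= Y   [absorption]
This depends on Y, so it is not a constant.

neither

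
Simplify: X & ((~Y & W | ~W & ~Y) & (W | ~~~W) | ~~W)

X & ((~Y & W | ~W & ~Y) & (W | ~~~W) | ~~W)
= X & ((~Y & W | ~W & ~Y) & (W | ~~~W) | W)   (double negation)
= X & (~Y & (W | ~~~W) | W)   (distribution)
= X & (~Y & (W | ~W) | W)   (double negation)
= X & (~Y | W)   (complement / identity)

X & (~Y | W)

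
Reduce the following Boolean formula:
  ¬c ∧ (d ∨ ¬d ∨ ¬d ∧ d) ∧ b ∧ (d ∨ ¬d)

¬c ∧ (d ∨ ¬d ∨ ¬d ∧ d) ∧ b ∧ (d ∨ ¬d)
= ¬c ∧ (d ∨ ¬d) ∧ b ∧ (d ∨ ¬d)   — complement / identity
= ¬c ∧ b ∧ (d ∨ ¬d)   — complement / identity
= ¬c ∧ b   — complement / identity

¬c ∧ b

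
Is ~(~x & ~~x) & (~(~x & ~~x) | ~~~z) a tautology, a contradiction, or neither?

~(~x & ~~x) & (~(~x & ~~x) | ~~~z)
= ~(~x & ~~x) & (~(~x & ~~x) | ~z)   (double negation)
= ~(~x & ~~x)   (absorption)
= x | ~x   (De Morgan)
= 1   (complement)

tautology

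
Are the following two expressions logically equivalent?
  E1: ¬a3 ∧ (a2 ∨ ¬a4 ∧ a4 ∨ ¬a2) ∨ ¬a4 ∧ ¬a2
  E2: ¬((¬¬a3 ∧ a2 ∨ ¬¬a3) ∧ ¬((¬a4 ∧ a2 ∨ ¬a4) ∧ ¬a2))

E1: ¬a3 ∧ (a2 ∨ ¬a4 ∧ a4 ∨ ¬a2) ∨ ¬a4 ∧ ¬a2
    = ¬a3 ∧ (a2 ∨ ¬a2) ∨ ¬a4 ∧ ¬a2   (complement / identity)
    = ¬a3 ∨ ¬a4 ∧ ¬a2   (complement / identity)
E2: ¬((¬¬a3 ∧ a2 ∨ ¬¬a3) ∧ ¬((¬a4 ∧ a2 ∨ ¬a4) ∧ ¬a2))
    = ¬(¬¬a3 ∧ ¬((¬a4 ∧ a2 ∨ ¬a4) ∧ ¬a2))   (absorption)
    = ¬(¬¬a3 ∧ ¬(¬a4 ∧ ¬a2))   (absorption)
    = ¬a3 ∨ ¬a4 ∧ ¬a2   (De Morgan)
Both reduce to ¬a3 ∨ ¬a4 ∧ ¬a2, so they are equivalent.

Yes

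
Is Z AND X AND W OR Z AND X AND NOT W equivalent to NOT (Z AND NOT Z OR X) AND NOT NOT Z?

No

E1: Z AND X AND W OR Z AND X AND NOT W
    = Z AND X
E2: NOT (Z AND NOT Z OR X) AND NOT NOT Z
    = NOT (Z AND NOT Z OR X) AND Z
    = NOT X AND Z
These differ: at W=0, X=1, Z=1, E1 = 1 but E2 = 0.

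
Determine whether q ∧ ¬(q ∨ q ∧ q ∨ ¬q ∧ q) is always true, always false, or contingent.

always false

q ∧ ¬(q ∨ q ∧ q ∨ ¬q ∧ q)
= q ∧ ¬(q ∨ q)   (distribution)
= q ∧ ¬q   (idempotence)
= False   (complement)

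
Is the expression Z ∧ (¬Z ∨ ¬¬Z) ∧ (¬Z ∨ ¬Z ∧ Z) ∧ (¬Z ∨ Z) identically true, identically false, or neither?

identically false

Z ∧ (¬Z ∨ ¬¬Z) ∧ (¬Z ∨ ¬Z ∧ Z) ∧ (¬Z ∨ Z)
= Z ∧ (¬Z ∨ Z) ∧ (¬Z ∨ ¬Z ∧ Z) ∧ (¬Z ∨ Z)   (double negation)
= Z ∧ (¬Z ∨ Z) ∧ ¬Z ∧ (¬Z ∨ Z)   (complement / identity)
= Z ∧ ¬Z ∧ (¬Z ∨ Z)   (complement / identity)
= Z ∧ ¬Z   (complement / identity)
= False   (complement)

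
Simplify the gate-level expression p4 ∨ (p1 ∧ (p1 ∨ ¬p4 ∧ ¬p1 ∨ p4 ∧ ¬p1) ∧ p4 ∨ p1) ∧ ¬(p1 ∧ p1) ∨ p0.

p4 ∨ p0

p4 ∨ (p1 ∧ (p1 ∨ ¬p4 ∧ ¬p1 ∨ p4 ∧ ¬p1) ∧ p4 ∨ p1) ∧ ¬(p1 ∧ p1) ∨ p0
= p4 ∨ (p1 ∧ (p1 ∨ ¬p1) ∧ p4 ∨ p1) ∧ ¬(p1 ∧ p1) ∨ p0   — distribution
= p4 ∨ (p1 ∧ p4 ∨ p1) ∧ ¬(p1 ∧ p1) ∨ p0   — complement / identity
= p4 ∨ p1 ∧ ¬(p1 ∧ p1) ∨ p0   — absorption
= p4 ∨ p1 ∧ ¬p1 ∨ p0   — idempotence
= p4 ∨ p0   — complement / identity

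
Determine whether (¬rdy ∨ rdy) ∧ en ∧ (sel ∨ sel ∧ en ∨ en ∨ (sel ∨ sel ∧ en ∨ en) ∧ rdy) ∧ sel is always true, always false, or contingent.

(¬rdy ∨ rdy) ∧ en ∧ (sel ∨ sel ∧ en ∨ en ∨ (sel ∨ sel ∧ en ∨ en) ∧ rdy) ∧ sel
= en ∧ (sel ∨ sel ∧ en ∨ en ∨ (sel ∨ sel ∧ en ∨ en) ∧ rdy) ∧ sel   (complement / identity)
= en ∧ (sel ∨ sel ∧ en ∨ en) ∧ sel   (absorption)
= en ∧ (sel ∨ en) ∧ sel   (absorption)
= en ∧ sel   (absorption)
This depends on en, sel, so it is not a constant.

contingent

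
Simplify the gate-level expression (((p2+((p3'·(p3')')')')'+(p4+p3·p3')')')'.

(((p2+((p3'·(p3')')')')'+(p4+p3·p3')')')'
= (p2+((p3'·(p3')')')')'+(p4+p3·p3')'   [double negation]
= (p2+((p3'·p3)')')'+(p4+p3·p3')'   [double negation]
= (p2+((p3'·p3)')')'+p4'   [complement / identity]
= (p2+p3'·p3)'+p4'   [double negation]
= p2'+p4'   [complement / identity]

p2'+p4'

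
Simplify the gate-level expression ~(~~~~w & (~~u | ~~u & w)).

~w | ~u

~(~~~~w & (~~u | ~~u & w))
= ~(~~~~w & ~~u)   (absorption)
= ~~~w | ~u   (De Morgan)
= ~w | ~u   (double negation)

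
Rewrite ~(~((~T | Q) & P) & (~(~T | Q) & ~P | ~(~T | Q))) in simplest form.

~T | Q

~(~((~T | Q) & P) & (~(~T | Q) & ~P | ~(~T | Q)))
= ~(~((~T | Q) & P) & ~(~T | Q))   [absorption]
= (~T | Q) & P | ~T | Q   [De Morgan]
= ~T | Q   [absorption]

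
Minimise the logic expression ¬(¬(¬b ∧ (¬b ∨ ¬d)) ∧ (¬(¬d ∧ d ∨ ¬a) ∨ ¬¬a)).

¬(¬(¬b ∧ (¬b ∨ ¬d)) ∧ (¬(¬d ∧ d ∨ ¬a) ∨ ¬¬a))
= ¬(¬(¬b ∧ (¬b ∨ ¬d)) ∧ (¬¬a ∨ ¬¬a))
= ¬(¬(¬b ∧ (¬b ∨ ¬d)) ∧ ¬¬a)
= ¬(¬¬b ∧ ¬¬a)
= ¬b ∨ ¬a

¬b ∨ ¬a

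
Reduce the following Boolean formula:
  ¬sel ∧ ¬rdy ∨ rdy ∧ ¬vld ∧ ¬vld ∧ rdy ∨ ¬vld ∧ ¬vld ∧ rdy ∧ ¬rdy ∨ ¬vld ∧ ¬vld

¬sel ∧ ¬rdy ∨ rdy ∧ ¬vld ∧ ¬vld ∧ rdy ∨ ¬vld ∧ ¬vld ∧ rdy ∧ ¬rdy ∨ ¬vld ∧ ¬vld
= ¬sel ∧ ¬rdy ∨ ¬vld ∧ ¬vld ∧ rdy ∨ ¬vld ∧ ¬vld   — distribution
= ¬sel ∧ ¬rdy ∨ ¬vld ∧ ¬vld   — absorption
= ¬sel ∧ ¬rdy ∨ ¬vld   — idempotence

¬sel ∧ ¬rdy ∨ ¬vld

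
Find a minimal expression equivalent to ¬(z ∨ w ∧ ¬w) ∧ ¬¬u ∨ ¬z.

¬(z ∨ w ∧ ¬w) ∧ ¬¬u ∨ ¬z
= ¬(z ∨ w ∧ ¬w) ∧ u ∨ ¬z   — double negation
= ¬z ∧ u ∨ ¬z   — complement / identity
= ¬z   — absorption

¬z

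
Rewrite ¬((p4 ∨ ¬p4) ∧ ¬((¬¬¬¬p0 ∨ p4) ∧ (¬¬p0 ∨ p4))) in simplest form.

p0 ∨ p4

¬((p4 ∨ ¬p4) ∧ ¬((¬¬¬¬p0 ∨ p4) ∧ (¬¬p0 ∨ p4)))
= ¬((p4 ∨ ¬p4) ∧ ¬((¬¬p0 ∨ p4) ∧ (¬¬p0 ∨ p4)))   [double negation]
= ¬¬((¬¬p0 ∨ p4) ∧ (¬¬p0 ∨ p4))   [complement / identity]
= (¬¬p0 ∨ p4) ∧ (¬¬p0 ∨ p4)   [double negation]
= ¬¬p0 ∨ p4   [idempotence]
= p0 ∨ p4   [double negation]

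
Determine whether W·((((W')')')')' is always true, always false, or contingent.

always false

W·((((W')')')')'
= W·((W')')'   [double negation]
= W·W'   [double negation]
= 0   [complement]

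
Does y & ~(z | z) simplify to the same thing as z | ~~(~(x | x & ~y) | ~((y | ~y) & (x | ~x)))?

E1: y & ~(z | z)
    = y & ~z   (idempotence)
E2: z | ~~(~(x | x & ~y) | ~((y | ~y) & (x | ~x)))
    = z | ~~(~x | ~((y | ~y) & (x | ~x)))   (absorption)
    = z | ~~(~x | ~(x | ~x))   (complement / identity)
    = z | ~(x & (x | ~x))   (De Morgan)
    = z | ~x   (complement / identity)
These differ: at x=0, y=0, z=1, E1 = 0 but E2 = 1.

No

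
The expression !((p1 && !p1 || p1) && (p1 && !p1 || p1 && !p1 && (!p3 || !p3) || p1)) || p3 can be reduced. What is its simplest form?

!((p1 && !p1 || p1) && (p1 && !p1 || p1 && !p1 && (!p3 || !p3) || p1)) || p3
= !((p1 && !p1 || p1) && (p1 && !p1 || p1 && !p1 && !p3 || p1)) || p3   — idempotence
= !((p1 && !p1 || p1) && (p1 && !p1 || p1)) || p3   — absorption
= !(p1 && p1 || p1 && !p1) || p3   — distribution
= !p1 || p3   — distribution

!p1 || p3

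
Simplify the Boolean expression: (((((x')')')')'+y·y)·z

(x'+y)·z

(((((x')')')')'+y·y)·z
= (((x')')'+y·y)·z   [double negation]
= (((x')')'+y)·z   [idempotence]
= (x'+y)·z   [double negation]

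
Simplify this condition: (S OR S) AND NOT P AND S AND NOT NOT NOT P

(S OR S) AND NOT P AND S AND NOT NOT NOT P
= S AND NOT P AND S AND NOT NOT NOT P   — idempotence
= S AND NOT P AND S AND NOT P   — double negation
= S AND NOT P   — idempotence

S AND NOT P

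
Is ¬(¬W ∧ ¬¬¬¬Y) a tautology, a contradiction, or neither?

neither

¬(¬W ∧ ¬¬¬¬Y)
= ¬(¬W ∧ ¬¬Y)   [double negation]
= W ∨ ¬Y   [De Morgan]
This depends on W, Y, so it is not a constant.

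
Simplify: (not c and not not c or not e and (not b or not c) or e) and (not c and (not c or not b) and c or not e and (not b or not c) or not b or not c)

not b or not c

(not c and not not c or not e and (not b or not c) or e) and (not c and (not c or not b) and c or not e and (not b or not c) or not b or not c)
= (not c and c or not e and (not b or not c) or e) and (not c and (not c or not b) and c or not e and (not b or not c) or not b or not c)   (double negation)
= (not c and c or not e and (not b or not c) or e) and (not c and c or not e and (not b or not c) or not b or not c)   (absorption)
= not c and c or not e and (not b or not c) or e and (not b or not c)   (distribution)
= not e and (not b or not c) or e and (not b or not c)   (complement / identity)
= not b or not c   (distribution)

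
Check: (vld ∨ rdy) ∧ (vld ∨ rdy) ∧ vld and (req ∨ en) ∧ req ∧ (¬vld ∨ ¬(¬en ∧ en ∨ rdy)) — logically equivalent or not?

E1: (vld ∨ rdy) ∧ (vld ∨ rdy) ∧ vld
    = (vld ∨ rdy) ∧ vld
    = vld
E2: (req ∨ en) ∧ req ∧ (¬vld ∨ ¬(¬en ∧ en ∨ rdy))
    = req ∧ (¬vld ∨ ¬(¬en ∧ en ∨ rdy))
    = req ∧ (¬vld ∨ ¬rdy)
These differ: at en=0, rdy=1, req=1, vld=0, E1 = 0 but E2 = 1.

No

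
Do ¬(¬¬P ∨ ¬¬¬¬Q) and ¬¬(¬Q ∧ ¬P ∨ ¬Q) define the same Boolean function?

E1: ¬(¬¬P ∨ ¬¬¬¬Q)
    = ¬(¬¬P ∨ ¬¬Q)
    = ¬P ∧ ¬Q
E2: ¬¬(¬Q ∧ ¬P ∨ ¬Q)
    = ¬¬¬Q
    = ¬Q
These differ: at P=1, Q=0, E1 = 0 but E2 = 1.

No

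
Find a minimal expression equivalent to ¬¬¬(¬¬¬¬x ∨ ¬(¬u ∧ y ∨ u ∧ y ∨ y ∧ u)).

¬x ∧ y

¬¬¬(¬¬¬¬x ∨ ¬(¬u ∧ y ∨ u ∧ y ∨ y ∧ u))
= ¬¬¬(¬¬x ∨ ¬(¬u ∧ y ∨ u ∧ y ∨ y ∧ u))   (double negation)
= ¬¬¬(¬¬x ∨ ¬(y ∨ y ∧ u))   (distribution)
= ¬¬¬(¬¬x ∨ ¬y)   (absorption)
= ¬¬(¬x ∧ y)   (De Morgan)
= ¬x ∧ y   (double negation)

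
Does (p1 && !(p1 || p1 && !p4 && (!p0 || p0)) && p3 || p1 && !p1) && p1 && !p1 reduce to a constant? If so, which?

(p1 && !(p1 || p1 && !p4 && (!p0 || p0)) && p3 || p1 && !p1) && p1 && !p1
= (p1 && !(p1 || p1 && !p4) && p3 || p1 && !p1) && p1 && !p1   — complement / identity
= (p1 && !p1 && p3 || p1 && !p1) && p1 && !p1   — absorption
= p1 && !p1 && p1 && !p1   — absorption
= p1 && !p1   — idempotence
= false   — complement

yes, False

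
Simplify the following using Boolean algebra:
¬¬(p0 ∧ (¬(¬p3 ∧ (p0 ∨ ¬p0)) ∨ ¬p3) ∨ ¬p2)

¬¬(p0 ∧ (¬(¬p3 ∧ (p0 ∨ ¬p0)) ∨ ¬p3) ∨ ¬p2)
= ¬¬(p0 ∧ (¬¬p3 ∨ ¬p3) ∨ ¬p2)   [complement / identity]
= p0 ∧ (¬¬p3 ∨ ¬p3) ∨ ¬p2   [double negation]
= p0 ∧ (p3 ∨ ¬p3) ∨ ¬p2   [double negation]
= p0 ∨ ¬p2   [complement / identity]

p0 ∨ ¬p2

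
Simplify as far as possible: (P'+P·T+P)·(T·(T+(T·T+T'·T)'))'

(P'+P·T+P)·(T·(T+(T·T+T'·T)'))'
= (P'+P)·(T·(T+(T·T+T'·T)'))'   — absorption
= (P'+P)·(T·(T+T'))'   — distribution
= (T·(T+T'))'   — complement / identity
= T'   — complement / identity

T'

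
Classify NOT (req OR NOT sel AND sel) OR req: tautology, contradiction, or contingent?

tautology

NOT (req OR NOT sel AND sel) OR req
= NOT req OR req   [complement / identity]
= TRUE   [complement]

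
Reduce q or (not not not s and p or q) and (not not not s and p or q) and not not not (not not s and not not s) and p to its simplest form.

q or (not not not s and p or q) and (not not not s and p or q) and not not not (not not s and not not s) and p
= q or (not not not s and p or q) and (not not not s and p or q) and not not not not not s and p   [idempotence]
= q or (not not not s and p or q) and (not not not s and p or q) and not not not s and p   [double negation]
= q or (not not not s and p or q) and not not not s and p   [absorption]
= q or not not not s and p   [absorption]
= q or not s and p   [double negation]

q or not s and p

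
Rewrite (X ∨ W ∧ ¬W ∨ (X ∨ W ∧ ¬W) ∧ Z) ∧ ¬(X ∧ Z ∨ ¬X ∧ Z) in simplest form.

X ∧ ¬Z

(X ∨ W ∧ ¬W ∨ (X ∨ W ∧ ¬W) ∧ Z) ∧ ¬(X ∧ Z ∨ ¬X ∧ Z)
= (X ∨ W ∧ ¬W) ∧ ¬(X ∧ Z ∨ ¬X ∧ Z)   [absorption]
= X ∧ ¬(X ∧ Z ∨ ¬X ∧ Z)   [complement / identity]
= X ∧ ¬Z   [distribution]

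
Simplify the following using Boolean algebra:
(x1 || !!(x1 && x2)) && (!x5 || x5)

x1

(x1 || !!(x1 && x2)) && (!x5 || x5)
= x1 || !!(x1 && x2)   [complement / identity]
= x1 || x1 && x2   [double negation]
= x1   [absorption]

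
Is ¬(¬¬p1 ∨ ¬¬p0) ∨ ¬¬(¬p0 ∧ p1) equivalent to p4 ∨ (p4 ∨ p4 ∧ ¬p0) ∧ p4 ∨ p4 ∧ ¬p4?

No

E1: ¬(¬¬p1 ∨ ¬¬p0) ∨ ¬¬(¬p0 ∧ p1)
    = ¬p1 ∧ ¬p0 ∨ ¬¬(¬p0 ∧ p1)   [De Morgan]
    = ¬p1 ∧ ¬p0 ∨ ¬p0 ∧ p1   [double negation]
    = ¬p0   [distribution]
E2: p4 ∨ (p4 ∨ p4 ∧ ¬p0) ∧ p4 ∨ p4 ∧ ¬p4
    = p4 ∨ p4 ∧ p4 ∨ p4 ∧ ¬p4   [absorption]
    = p4 ∨ p4   [distribution]
    = p4   [idempotence]
These differ: at p0=1, p1=0, p4=1, E1 = 0 but E2 = 1.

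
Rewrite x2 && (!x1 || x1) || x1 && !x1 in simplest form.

x2 && (!x1 || x1) || x1 && !x1
= x2 && (!x1 || x1)   — complement / identity
= x2   — complement / identity

x2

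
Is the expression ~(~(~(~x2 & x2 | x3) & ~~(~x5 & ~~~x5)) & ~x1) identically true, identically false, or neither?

~(~(~(~x2 & x2 | x3) & ~~(~x5 & ~~~x5)) & ~x1)
= ~(~(~x3 & ~~(~x5 & ~~~x5)) & ~x1)
= ~(~(~x3 & ~(x5 | ~~x5)) & ~x1)
= ~x3 & ~(x5 | ~~x5) | x1
= ~x3 & ~(x5 | x5) | x1
= ~x3 & ~x5 | x1
This depends on x1, x3, x5, so it is not a constant.

neither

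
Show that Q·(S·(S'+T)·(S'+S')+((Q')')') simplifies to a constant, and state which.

Q·(S·(S'+T)·(S'+S')+((Q')')')
= Q·(S·(S'+T)·S'+((Q')')')   — idempotence
= Q·(S·S'+((Q')')')   — absorption
= Q·((Q')')'   — complement / identity
= Q·Q'   — double negation
= 0   — complement

0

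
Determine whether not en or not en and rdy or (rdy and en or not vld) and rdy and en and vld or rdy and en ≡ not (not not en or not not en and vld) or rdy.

Yes

E1: not en or not en and rdy or (rdy and en or not vld) and rdy and en and vld or rdy and en
    = not en or not en and rdy or rdy and en and vld or rdy and en   (absorption)
    = not en or not en and rdy or rdy and en   (absorption)
    = not en or rdy   (distribution)
E2: not (not not en or not not en and vld) or rdy
    = not not not en or rdy   (absorption)
    = not en or rdy   (double negation)
Both reduce to not en or rdy, so they are equivalent.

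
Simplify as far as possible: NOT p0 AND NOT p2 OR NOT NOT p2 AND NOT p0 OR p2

NOT p0 AND NOT p2 OR NOT NOT p2 AND NOT p0 OR p2
= NOT p0 AND NOT p2 OR p2 AND NOT p0 OR p2
= NOT p0 OR p2

NOT p0 OR p2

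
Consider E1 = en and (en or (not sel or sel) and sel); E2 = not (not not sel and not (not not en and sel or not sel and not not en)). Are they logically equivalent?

No

E1: en and (en or (not sel or sel) and sel)
    = en and (en or sel)   (complement / identity)
    = en   (absorption)
E2: not (not not sel and not (not not en and sel or not sel and not not en))
    = not (not not sel and not not not en)   (distribution)
    = not (not not sel and not en)   (double negation)
    = not sel or en   (De Morgan)
These differ: at en=0, sel=0, E1 = 0 but E2 = 1.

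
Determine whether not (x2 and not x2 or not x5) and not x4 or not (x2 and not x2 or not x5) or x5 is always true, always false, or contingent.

contingent

not (x2 and not x2 or not x5) and not x4 or not (x2 and not x2 or not x5) or x5
= not (x2 and not x2 or not x5) or x5   (absorption)
= not not x5 or x5   (complement / identity)
= x5 or x5   (double negation)
= x5   (idempotence)
This depends on x5, so it is not a constant.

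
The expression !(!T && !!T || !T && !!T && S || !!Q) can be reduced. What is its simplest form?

!Q

!(!T && !!T || !T && !!T && S || !!Q)
= !(!T && !!T || !!Q)   (absorption)
= !(!T && !!T || Q)   (double negation)
= !(!T && T || Q)   (double negation)
= !Q   (complement / identity)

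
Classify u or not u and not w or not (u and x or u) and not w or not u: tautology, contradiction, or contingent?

u or not u and not w or not (u and x or u) and not w or not u
= u or not u and not w or not u and not w or not u   — absorption
= u or not u and not w or not u   — idempotence
= u or not u   — absorption
= True   — complement

tautology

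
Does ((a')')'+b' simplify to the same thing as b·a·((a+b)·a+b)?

E1: ((a')')'+b'
    = a'+b'   (double negation)
E2: b·a·((a+b)·a+b)
    = b·a·(a+b)   (absorption)
    = b·a   (absorption)
These differ: at a=0, b=0, E1 = 1 but E2 = 0.

No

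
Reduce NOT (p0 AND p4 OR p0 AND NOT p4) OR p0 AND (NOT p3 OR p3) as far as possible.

TRUE

NOT (p0 AND p4 OR p0 AND NOT p4) OR p0 AND (NOT p3 OR p3)
= NOT p0 OR p0 AND (NOT p3 OR p3)
= NOT p0 OR p0
= TRUE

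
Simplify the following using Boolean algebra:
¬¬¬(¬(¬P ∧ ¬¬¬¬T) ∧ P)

¬¬¬(¬(¬P ∧ ¬¬¬¬T) ∧ P)
= ¬¬¬((P ∨ ¬¬¬T) ∧ P)   — De Morgan
= ¬((P ∨ ¬¬¬T) ∧ P)   — double negation
= ¬((P ∨ ¬T) ∧ P)   — double negation
= ¬P   — absorption

¬P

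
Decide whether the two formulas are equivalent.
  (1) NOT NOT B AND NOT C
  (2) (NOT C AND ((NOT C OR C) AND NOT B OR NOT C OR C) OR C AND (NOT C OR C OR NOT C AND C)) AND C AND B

No

E1: NOT NOT B AND NOT C
    = B AND NOT C   [double negation]
E2: (NOT C AND ((NOT C OR C) AND NOT B OR NOT C OR C) OR C AND (NOT C OR C OR NOT C AND C)) AND C AND B
    = (NOT C AND (NOT C OR C) OR C AND (NOT C OR C OR NOT C AND C)) AND C AND B   [absorption]
    = (NOT C AND (NOT C OR C) OR C AND (NOT C OR C)) AND C AND B   [complement / identity]
    = (NOT C OR C) AND C AND B   [distribution]
    = C AND B   [complement / identity]
These differ: at B=1, C=0, E1 = 1 but E2 = 0.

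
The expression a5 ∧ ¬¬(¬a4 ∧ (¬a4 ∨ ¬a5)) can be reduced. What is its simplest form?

a5 ∧ ¬a4

a5 ∧ ¬¬(¬a4 ∧ (¬a4 ∨ ¬a5))
= a5 ∧ ¬¬¬a4
= a5 ∧ ¬a4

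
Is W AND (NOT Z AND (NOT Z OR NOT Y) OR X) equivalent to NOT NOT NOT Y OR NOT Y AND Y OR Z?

E1: W AND (NOT Z AND (NOT Z OR NOT Y) OR X)
    = W AND (NOT Z OR X)   (absorption)
E2: NOT NOT NOT Y OR NOT Y AND Y OR Z
    = NOT NOT NOT Y OR Z   (complement / identity)
    = NOT Y OR Z   (double negation)
These differ: at W=0, X=0, Y=1, Z=1, E1 = 0 but E2 = 1.

No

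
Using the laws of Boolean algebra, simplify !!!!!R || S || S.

!!!!!R || S || S
= !!!R || S || S
= !R || S || S
= !R || S

!R || S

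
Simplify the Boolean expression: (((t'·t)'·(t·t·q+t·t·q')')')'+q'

t'+q'

(((t'·t)'·(t·t·q+t·t·q')')')'+q'
= (((t'·t)'·(t·t)')')'+q'   — distribution
= (t'·t+t·t)'+q'   — De Morgan
= (t·(t'+t))'+q'   — distribution
= t'+q'   — complement / identity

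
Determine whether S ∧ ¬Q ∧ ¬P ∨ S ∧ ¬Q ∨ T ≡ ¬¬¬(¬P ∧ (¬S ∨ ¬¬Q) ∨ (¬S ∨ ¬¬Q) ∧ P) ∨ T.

Yes

E1: S ∧ ¬Q ∧ ¬P ∨ S ∧ ¬Q ∨ T
    = S ∧ ¬Q ∨ T   (absorption)
E2: ¬¬¬(¬P ∧ (¬S ∨ ¬¬Q) ∨ (¬S ∨ ¬¬Q) ∧ P) ∨ T
    = ¬¬¬(¬S ∨ ¬¬Q) ∨ T   (distribution)
    = ¬(¬S ∨ ¬¬Q) ∨ T   (double negation)
    = S ∧ ¬Q ∨ T   (De Morgan)
Both reduce to S ∧ ¬Q ∨ T, so they are equivalent.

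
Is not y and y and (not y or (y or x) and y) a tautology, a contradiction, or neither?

not y and y and (not y or (y or x) and y)
= not y and y and (not y or y)   [absorption]
= not y and y   [complement / identity]
= False   [complement]

contradiction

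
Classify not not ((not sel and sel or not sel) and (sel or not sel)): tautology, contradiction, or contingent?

contingent

not not ((not sel and sel or not sel) and (sel or not sel))
= (not sel and sel or not sel) and (sel or not sel)   — double negation
= not sel and (sel or not sel)   — complement / identity
= not sel   — complement / identity
This depends on sel, so it is not a constant.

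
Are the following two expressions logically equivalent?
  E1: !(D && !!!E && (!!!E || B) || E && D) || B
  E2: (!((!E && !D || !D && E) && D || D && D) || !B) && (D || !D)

No

E1: !(D && !!!E && (!!!E || B) || E && D) || B
    = !(D && !!!E || E && D) || B   (absorption)
    = !(D && !E || E && D) || B   (double negation)
    = !D || B   (distribution)
E2: (!((!E && !D || !D && E) && D || D && D) || !B) && (D || !D)
    = (!(!D && D || D && D) || !B) && (D || !D)   (distribution)
    = !(!D && D || D && D) || !B   (complement / identity)
    = !D || !B   (distribution)
These differ: at B=1, D=1, E=0, E1 = 1 but E2 = 0.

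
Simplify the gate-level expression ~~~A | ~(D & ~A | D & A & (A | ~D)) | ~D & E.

~A | ~D

~~~A | ~(D & ~A | D & A & (A | ~D)) | ~D & E
= ~~~A | ~(D & ~A | D & A) | ~D & E   (absorption)
= ~A | ~(D & ~A | D & A) | ~D & E   (double negation)
= ~A | ~D | ~D & E   (distribution)
= ~A | ~D   (absorption)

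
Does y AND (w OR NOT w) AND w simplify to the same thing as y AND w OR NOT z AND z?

E1: y AND (w OR NOT w) AND w
    = y AND w   [complement / identity]
E2: y AND w OR NOT z AND z
    = y AND w   [complement / identity]
Both reduce to y AND w, so they are equivalent.

Yes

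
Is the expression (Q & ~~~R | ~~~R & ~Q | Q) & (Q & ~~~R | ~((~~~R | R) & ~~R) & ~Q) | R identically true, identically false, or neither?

(Q & ~~~R | ~~~R & ~Q | Q) & (Q & ~~~R | ~((~~~R | R) & ~~R) & ~Q) | R
= (Q & ~~~R | ~~~R & ~Q | Q) & (Q & ~~~R | ~((~R | R) & ~~R) & ~Q) | R   [double negation]
= (Q & ~~~R | ~~~R & ~Q | Q) & (Q & ~~~R | ~~~R & ~Q) | R   [complement / identity]
= Q & ~~~R | ~~~R & ~Q | R   [absorption]
= ~~~R | R   [distribution]
= ~R | R   [double negation]
= 1   [complement]

identically true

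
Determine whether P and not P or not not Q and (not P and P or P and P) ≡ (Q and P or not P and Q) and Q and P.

E1: P and not P or not not Q and (not P and P or P and P)
    = not not Q and (not P and P or P and P)   — complement / identity
    = Q and (not P and P or P and P)   — double negation
    = Q and P   — distribution
E2: (Q and P or not P and Q) and Q and P
    = Q and Q and P   — distribution
    = Q and P   — idempotence
Both reduce to Q and P, so they are equivalent.

Yes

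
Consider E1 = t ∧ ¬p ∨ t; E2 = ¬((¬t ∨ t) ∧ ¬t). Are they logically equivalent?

E1: t ∧ ¬p ∨ t
    = t
E2: ¬((¬t ∨ t) ∧ ¬t)
    = ¬¬t
    = t
Both reduce to t, so they are equivalent.

Yes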